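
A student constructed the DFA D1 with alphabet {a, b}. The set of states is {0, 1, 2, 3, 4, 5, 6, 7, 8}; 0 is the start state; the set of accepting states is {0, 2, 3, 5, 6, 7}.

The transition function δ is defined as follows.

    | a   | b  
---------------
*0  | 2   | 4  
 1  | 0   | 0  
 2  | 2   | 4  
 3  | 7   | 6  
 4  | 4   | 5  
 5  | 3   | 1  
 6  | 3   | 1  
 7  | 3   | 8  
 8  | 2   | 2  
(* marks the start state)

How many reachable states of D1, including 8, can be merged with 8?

P0 = {0,2,3,5,6,7} | {1,4,8}.
On input b, block {0,2,3,5,6,7} splits into {0,2,5,6,7} and {3}.
Split {0,2,5,6,7} by δ(·,a) → {5,6,7} and {0,2}.
On input a, block {1,4,8} splits into {1,8} and {4}.
No further refinement is possible. Final partition (5 blocks): {5,6,7} | {1,8} | {3} | {0,2} | {4}.
State 8 belongs to the block {1,8}, which has 2 states.

2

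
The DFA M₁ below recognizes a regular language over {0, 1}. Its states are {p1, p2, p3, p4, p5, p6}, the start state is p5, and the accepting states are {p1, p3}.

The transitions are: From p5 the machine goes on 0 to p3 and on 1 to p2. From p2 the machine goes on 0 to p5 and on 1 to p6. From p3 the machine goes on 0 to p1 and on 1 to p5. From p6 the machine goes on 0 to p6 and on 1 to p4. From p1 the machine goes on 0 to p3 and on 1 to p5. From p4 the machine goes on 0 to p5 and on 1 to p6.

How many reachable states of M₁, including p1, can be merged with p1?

Every state is reachable, so we keep all 6.
Start with accepting vs non-accepting: {p1,p3} | {p2,p4,p5,p6}.
Refine {p2,p4,p5,p6} on symbol 0: members go to different blocks, giving {p2,p4,p6} and {p5}.
On input 0, block {p2,p4,p6} splits into {p2,p4} and {p6}.
Stable partition: {p1,p3} | {p2,p4} | {p5} | {p6} — 4 equivalence classes.
The equivalence class containing p1 is {p1,p3}, of size 2.

2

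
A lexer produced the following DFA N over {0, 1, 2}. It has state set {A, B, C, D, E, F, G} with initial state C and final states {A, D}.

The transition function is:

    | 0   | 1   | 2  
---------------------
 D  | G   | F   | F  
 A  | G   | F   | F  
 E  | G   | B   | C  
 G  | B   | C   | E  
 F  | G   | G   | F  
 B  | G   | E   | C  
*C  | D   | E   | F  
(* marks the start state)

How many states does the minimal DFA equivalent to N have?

First remove the unreachable states {A}; 6 states remain.
P0 = {D} | {B,C,E,F,G}.
Refine {B,C,E,F,G} on symbol 0: members go to different blocks, giving {B,E,F,G} and {C}.
On input 1, block {B,E,F,G} splits into {B,E,F} and {G}.
Refine {B,E,F} on symbol 1: members go to different blocks, giving {B,E} and {F}.
Stable partition: {D} | {B,E} | {C} | {G} | {F} — 5 equivalence classes.

5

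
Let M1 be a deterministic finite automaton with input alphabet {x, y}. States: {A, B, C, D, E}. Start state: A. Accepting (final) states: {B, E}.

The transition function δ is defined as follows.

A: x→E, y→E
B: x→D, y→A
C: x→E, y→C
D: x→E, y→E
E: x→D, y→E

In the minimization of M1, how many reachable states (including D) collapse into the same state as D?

2

First remove the unreachable states {B,C}; 3 states remain.
P0 = {E} | {A,D}.
Stable partition: {E} | {A,D} — 2 equivalence classes.
The equivalence class containing D is {A,D}, of size 2.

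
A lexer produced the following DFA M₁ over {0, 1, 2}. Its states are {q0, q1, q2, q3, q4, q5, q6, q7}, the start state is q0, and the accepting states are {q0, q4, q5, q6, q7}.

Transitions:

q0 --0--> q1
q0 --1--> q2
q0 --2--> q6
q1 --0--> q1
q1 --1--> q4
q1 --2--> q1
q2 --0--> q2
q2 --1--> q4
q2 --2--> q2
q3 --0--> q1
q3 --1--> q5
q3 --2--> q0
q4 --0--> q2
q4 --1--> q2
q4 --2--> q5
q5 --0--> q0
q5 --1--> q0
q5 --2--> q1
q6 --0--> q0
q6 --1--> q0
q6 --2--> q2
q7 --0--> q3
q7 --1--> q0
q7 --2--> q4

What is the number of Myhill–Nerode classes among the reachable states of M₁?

3

Reachable states from the start: {q0,q1,q2,q4,q5,q6}. Unreachable: {q3,q7} — drop them.
Initial partition by acceptance: {q0,q4,q5,q6} | {q1,q2}.
Refine {q0,q4,q5,q6} on symbol 0: members go to different blocks, giving {q0,q4} and {q5,q6}.
Stable partition: {q0,q4} | {q1,q2} | {q5,q6} — 3 equivalence classes.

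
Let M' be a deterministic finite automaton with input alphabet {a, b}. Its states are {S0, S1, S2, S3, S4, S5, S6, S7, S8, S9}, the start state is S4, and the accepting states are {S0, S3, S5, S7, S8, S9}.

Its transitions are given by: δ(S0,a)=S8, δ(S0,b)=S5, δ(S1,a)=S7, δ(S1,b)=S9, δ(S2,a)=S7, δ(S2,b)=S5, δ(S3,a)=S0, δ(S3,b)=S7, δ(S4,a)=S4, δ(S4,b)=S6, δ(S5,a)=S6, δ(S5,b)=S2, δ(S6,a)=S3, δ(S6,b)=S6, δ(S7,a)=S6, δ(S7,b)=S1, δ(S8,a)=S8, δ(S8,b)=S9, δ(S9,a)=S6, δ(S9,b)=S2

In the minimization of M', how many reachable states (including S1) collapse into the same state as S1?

2

All states are reachable from the start state.
P0 = {S0,S3,S5,S7,S8,S9} | {S1,S2,S4,S6}.
Refine {S0,S3,S5,S7,S8,S9} on symbol a: members go to different blocks, giving {S0,S3,S8} and {S5,S7,S9}.
Refine {S1,S2,S4,S6} on symbol a: members go to different blocks, giving {S1,S2} and {S4} and {S6}.
Stable partition: {S0,S3,S8} | {S1,S2} | {S5,S7,S9} | {S4} | {S6} — 5 equivalence classes.
The equivalence class containing S1 is {S1,S2}, of size 2.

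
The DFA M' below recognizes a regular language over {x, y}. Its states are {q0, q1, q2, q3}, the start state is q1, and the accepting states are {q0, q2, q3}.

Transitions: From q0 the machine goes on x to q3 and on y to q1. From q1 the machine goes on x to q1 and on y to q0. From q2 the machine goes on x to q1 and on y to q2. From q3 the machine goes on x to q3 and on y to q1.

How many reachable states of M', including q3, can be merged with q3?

States {q2} cannot be reached from the start state, so discard them.
Start with accepting vs non-accepting: {q0,q3} | {q1}.
Stable partition: {q0,q3} | {q1} — 2 equivalence classes.
State q3 belongs to the block {q0,q3}, which has 2 states.

2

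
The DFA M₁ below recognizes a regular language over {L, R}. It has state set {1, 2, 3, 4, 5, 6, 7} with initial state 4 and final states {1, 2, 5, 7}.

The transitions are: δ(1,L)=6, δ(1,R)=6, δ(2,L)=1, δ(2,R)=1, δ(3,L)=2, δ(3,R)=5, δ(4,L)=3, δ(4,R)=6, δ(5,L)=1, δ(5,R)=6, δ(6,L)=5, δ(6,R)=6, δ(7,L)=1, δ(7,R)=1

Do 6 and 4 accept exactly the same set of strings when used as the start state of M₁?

No

Reachable states from the start: {1,2,3,4,5,6}. Unreachable: {7} — drop them.
Start with accepting vs non-accepting: {1,2,5} | {3,4,6}.
On input L, block {1,2,5} splits into {2,5} and {1}.
Refine {2,5} on symbol R: members go to different blocks, giving {2} and {5}.
Refine {3,4,6} on symbol L: members go to different blocks, giving {3} and {4} and {6}.
The partition is now stable with 6 blocks: {2} | {3} | {1} | {5} | {4} | {6}.
6 and 4 end up in different blocks, so they are distinguishable. For instance, the string 'L' is accepted from only 6.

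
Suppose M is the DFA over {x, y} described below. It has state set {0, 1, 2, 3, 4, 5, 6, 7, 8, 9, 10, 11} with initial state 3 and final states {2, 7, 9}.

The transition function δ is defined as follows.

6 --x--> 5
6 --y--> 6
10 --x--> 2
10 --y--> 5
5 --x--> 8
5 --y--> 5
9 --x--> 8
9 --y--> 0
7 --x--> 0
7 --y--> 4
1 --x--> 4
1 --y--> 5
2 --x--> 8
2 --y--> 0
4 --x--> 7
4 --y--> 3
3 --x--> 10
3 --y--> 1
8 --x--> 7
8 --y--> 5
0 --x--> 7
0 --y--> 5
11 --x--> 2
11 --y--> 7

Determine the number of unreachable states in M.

3

BFS from 3 reaches {0, 1, 2, 3, 4, 5, 7, 8, 10}; the 3 state(s) 6, 9, 11 are never visited.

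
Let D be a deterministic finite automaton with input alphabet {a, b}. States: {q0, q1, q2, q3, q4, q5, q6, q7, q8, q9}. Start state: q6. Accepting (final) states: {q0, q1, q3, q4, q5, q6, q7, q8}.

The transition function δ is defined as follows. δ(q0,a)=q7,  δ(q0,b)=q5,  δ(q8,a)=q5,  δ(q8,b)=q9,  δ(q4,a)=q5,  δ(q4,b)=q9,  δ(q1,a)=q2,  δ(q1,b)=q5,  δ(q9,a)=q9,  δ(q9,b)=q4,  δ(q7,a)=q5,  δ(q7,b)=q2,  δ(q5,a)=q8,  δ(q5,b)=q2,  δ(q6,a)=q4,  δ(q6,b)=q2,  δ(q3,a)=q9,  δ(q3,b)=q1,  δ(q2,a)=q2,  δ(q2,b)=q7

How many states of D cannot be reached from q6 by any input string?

Starting at q6 and following transitions, the reachable set is {q2, q4, q5, q6, q7, q8, q9}. That leaves q0, q1, q3 unreachable — 3 in total.

3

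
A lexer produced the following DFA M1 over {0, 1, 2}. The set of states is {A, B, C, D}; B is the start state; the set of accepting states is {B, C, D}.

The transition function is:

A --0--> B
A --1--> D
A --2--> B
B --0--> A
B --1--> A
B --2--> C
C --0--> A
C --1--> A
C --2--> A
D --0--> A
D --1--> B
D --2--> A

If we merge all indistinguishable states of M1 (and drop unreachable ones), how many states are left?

4

Every state is reachable, so we keep all 4.
P0 = {B,C,D} | {A}.
Refine {B,C,D} on symbol 1: members go to different blocks, giving {B,C} and {D}.
Split {B,C} by δ(·,2) → {B} and {C}.
No further refinement is possible. Final partition (4 blocks): {B} | {A} | {D} | {C}.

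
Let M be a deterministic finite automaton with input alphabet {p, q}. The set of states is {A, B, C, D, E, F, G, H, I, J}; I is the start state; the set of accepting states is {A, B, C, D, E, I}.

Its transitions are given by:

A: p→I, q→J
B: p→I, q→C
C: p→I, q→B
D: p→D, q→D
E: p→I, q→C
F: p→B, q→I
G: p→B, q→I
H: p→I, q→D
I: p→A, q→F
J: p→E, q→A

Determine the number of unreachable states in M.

3

BFS from I reaches {A, B, C, E, F, I, J}; the 3 state(s) D, G, H are never visited.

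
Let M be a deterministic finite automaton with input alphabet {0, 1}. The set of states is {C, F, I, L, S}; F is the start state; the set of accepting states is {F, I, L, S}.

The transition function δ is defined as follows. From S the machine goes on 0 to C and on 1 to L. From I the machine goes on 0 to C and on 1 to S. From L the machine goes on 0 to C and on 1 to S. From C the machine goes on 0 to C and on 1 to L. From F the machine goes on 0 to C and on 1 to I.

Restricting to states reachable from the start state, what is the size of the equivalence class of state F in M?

4

Start with accepting vs non-accepting: {F,I,L,S} | {C}.
No further refinement is possible. Final partition (2 blocks): {F,I,L,S} | {C}.
The equivalence class containing F is {F,I,L,S}, of size 4.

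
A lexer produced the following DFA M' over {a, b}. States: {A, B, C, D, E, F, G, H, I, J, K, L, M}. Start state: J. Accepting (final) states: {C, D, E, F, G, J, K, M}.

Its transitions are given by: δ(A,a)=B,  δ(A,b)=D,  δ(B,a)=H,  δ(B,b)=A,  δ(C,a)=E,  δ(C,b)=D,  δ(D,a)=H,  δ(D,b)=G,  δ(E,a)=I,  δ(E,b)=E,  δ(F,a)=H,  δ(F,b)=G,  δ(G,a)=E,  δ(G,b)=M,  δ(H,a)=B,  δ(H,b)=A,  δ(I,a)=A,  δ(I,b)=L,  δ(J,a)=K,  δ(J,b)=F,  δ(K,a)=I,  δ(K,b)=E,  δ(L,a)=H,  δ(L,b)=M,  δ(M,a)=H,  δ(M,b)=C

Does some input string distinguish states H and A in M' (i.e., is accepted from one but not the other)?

Every state is reachable, so we keep all 13.
Start with accepting vs non-accepting: {C,D,E,F,G,J,K,M} | {A,B,H,I,L}.
Refine {C,D,E,F,G,J,K,M} on symbol a: members go to different blocks, giving {D,E,F,K,M} and {C,G,J}.
On input b, block {D,E,F,K,M} splits into {D,F,M} and {E,K}.
Split {A,B,H,I,L} by δ(·,b) → {B,H,I} and {A,L}.
Split {B,H,I} by δ(·,a) → {B,H} and {I}.
No further refinement is possible. Final partition (6 blocks): {D,F,M} | {B,H} | {C,G,J} | {E,K} | {A,L} | {I}.
H and A end up in different blocks, so they are distinguishable. For instance, the string 'b' is accepted from only A.

Yes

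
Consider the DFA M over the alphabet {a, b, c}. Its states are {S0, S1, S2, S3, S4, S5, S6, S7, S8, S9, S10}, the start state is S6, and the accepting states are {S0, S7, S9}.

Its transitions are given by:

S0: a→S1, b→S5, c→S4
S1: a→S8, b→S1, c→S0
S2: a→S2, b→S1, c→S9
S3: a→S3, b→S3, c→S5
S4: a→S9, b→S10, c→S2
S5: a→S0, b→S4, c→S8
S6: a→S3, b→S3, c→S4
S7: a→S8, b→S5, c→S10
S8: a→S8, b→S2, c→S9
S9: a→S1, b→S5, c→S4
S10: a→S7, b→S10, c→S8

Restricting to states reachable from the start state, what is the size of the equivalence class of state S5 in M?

3

P0 = {S0,S7,S9} | {S1,S2,S3,S4,S5,S6,S8,S10}.
Refine {S1,S2,S3,S4,S5,S6,S8,S10} on symbol a: members go to different blocks, giving {S1,S2,S3,S6,S8} and {S4,S5,S10}.
On input c, block {S1,S2,S3,S6,S8} splits into {S1,S2,S8} and {S3,S6}.
Stable partition: {S0,S7,S9} | {S1,S2,S8} | {S4,S5,S10} | {S3,S6} — 4 equivalence classes.
The equivalence class containing S5 is {S4,S5,S10}, of size 3.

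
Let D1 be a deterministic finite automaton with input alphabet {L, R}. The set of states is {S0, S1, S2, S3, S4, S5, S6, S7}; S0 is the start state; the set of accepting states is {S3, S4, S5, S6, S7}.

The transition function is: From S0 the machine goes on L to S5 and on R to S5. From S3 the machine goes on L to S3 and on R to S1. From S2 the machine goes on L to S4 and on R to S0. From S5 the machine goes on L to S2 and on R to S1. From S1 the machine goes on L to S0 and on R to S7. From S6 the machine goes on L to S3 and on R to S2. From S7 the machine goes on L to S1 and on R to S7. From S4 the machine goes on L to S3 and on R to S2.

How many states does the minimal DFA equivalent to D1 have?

Reachable states from the start: {S0,S1,S2,S3,S4,S5,S7}. Unreachable: {S6} — drop them.
P0 = {S3,S4,S5,S7} | {S0,S1,S2}.
On input L, block {S3,S4,S5,S7} splits into {S3,S4} and {S5,S7}.
Split {S0,S1,S2} by δ(·,L) → {S0} and {S1} and {S2}.
On input R, block {S3,S4} splits into {S3} and {S4}.
On input L, block {S5,S7} splits into {S5} and {S7}.
The partition is now stable with 7 blocks: {S3} | {S0} | {S5} | {S1} | {S2} | {S4} | {S7}.

7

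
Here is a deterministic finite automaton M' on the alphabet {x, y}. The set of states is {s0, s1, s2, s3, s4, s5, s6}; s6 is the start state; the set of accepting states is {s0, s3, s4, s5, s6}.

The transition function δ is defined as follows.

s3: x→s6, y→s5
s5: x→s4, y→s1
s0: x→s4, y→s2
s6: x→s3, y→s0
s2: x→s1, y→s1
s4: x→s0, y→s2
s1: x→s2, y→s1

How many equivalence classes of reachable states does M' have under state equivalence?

3

Start with accepting vs non-accepting: {s0,s3,s4,s5,s6} | {s1,s2}.
Split {s0,s3,s4,s5,s6} by δ(·,y) → {s0,s4,s5} and {s3,s6}.
The partition is now stable with 3 blocks: {s0,s4,s5} | {s1,s2} | {s3,s6}.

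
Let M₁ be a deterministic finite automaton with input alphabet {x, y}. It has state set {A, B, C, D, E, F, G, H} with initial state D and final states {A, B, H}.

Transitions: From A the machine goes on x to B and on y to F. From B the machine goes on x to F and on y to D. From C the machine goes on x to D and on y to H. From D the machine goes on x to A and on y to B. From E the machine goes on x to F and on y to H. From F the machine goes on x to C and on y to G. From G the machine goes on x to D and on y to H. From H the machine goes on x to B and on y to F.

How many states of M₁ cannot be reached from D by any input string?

BFS from D reaches {A, B, C, D, F, G, H}; the 1 state(s) E are never visited.

1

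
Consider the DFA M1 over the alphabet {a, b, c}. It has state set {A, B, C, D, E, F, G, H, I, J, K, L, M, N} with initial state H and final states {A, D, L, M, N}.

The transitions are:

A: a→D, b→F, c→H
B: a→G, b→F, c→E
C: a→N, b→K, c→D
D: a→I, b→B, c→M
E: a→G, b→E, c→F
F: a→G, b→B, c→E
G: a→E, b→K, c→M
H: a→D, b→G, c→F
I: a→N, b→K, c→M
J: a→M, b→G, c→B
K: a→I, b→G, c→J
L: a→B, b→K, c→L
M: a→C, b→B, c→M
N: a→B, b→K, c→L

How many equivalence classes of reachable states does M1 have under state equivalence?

7

First remove the unreachable states {A}; 13 states remain.
Start with accepting vs non-accepting: {D,L,M,N} | {B,C,E,F,G,H,I,J,K}.
On input a, block {B,C,E,F,G,H,I,J,K} splits into {B,E,F,G,K} and {C,H,I,J}.
Refine {D,L,M,N} on symbol a: members go to different blocks, giving {D,M} and {L,N}.
Split {B,E,F,G,K} by δ(·,a) → {B,E,F,G} and {K}.
Split {B,E,F,G} by δ(·,b) → {B,E,F} and {G}.
Refine {C,H,I,J} on symbol a: members go to different blocks, giving {C,I} and {H,J}.
The partition is now stable with 7 blocks: {D,M} | {B,E,F} | {C,I} | {L,N} | {K} | {G} | {H,J}.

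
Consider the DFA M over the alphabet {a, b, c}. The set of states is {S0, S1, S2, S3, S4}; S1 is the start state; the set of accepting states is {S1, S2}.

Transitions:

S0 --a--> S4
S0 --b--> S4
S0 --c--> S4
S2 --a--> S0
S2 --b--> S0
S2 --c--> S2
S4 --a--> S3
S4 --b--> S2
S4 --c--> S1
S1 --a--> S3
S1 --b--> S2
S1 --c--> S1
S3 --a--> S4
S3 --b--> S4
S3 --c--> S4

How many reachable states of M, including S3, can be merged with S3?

Start with accepting vs non-accepting: {S1,S2} | {S0,S3,S4}.
On input b, block {S1,S2} splits into {S1} and {S2}.
Refine {S0,S3,S4} on symbol b: members go to different blocks, giving {S0,S3} and {S4}.
The partition is now stable with 4 blocks: {S1} | {S0,S3} | {S2} | {S4}.
The equivalence class containing S3 is {S0,S3}, of size 2.

2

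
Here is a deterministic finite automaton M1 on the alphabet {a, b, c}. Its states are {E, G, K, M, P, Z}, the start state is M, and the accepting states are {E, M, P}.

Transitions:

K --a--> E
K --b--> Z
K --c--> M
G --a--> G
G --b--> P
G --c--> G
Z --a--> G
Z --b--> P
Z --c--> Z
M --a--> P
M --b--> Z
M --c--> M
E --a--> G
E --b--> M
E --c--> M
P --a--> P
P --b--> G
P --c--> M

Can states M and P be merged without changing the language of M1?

Yes

Reachable states from the start: {G,M,P,Z}. Unreachable: {E,K} — drop them.
P0 = {M,P} | {G,Z}.
The partition is now stable with 2 blocks: {M,P} | {G,Z}.
M and P lie in the same block of the stable partition, so they are equivalent — no string distinguishes them.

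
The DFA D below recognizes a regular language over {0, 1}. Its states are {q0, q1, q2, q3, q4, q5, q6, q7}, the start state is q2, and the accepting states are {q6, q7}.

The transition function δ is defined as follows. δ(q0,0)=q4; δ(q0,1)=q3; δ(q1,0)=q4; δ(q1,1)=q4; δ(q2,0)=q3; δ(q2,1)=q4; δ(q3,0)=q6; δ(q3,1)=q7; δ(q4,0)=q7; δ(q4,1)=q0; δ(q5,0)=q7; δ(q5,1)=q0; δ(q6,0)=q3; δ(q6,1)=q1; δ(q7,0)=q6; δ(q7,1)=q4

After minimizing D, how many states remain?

States {q5} cannot be reached from the start state, so discard them.
Initial partition by acceptance: {q6,q7} | {q0,q1,q2,q3,q4}.
Split {q6,q7} by δ(·,0) → {q6} and {q7}.
On input 0, block {q0,q1,q2,q3,q4} splits into {q0,q1,q2} and {q3} and {q4}.
On input 0, block {q0,q1,q2} splits into {q0,q1} and {q2}.
Refine {q0,q1} on symbol 1: members go to different blocks, giving {q0} and {q1}.
No further refinement is possible. Final partition (7 blocks): {q6} | {q0} | {q7} | {q3} | {q4} | {q2} | {q1}.

7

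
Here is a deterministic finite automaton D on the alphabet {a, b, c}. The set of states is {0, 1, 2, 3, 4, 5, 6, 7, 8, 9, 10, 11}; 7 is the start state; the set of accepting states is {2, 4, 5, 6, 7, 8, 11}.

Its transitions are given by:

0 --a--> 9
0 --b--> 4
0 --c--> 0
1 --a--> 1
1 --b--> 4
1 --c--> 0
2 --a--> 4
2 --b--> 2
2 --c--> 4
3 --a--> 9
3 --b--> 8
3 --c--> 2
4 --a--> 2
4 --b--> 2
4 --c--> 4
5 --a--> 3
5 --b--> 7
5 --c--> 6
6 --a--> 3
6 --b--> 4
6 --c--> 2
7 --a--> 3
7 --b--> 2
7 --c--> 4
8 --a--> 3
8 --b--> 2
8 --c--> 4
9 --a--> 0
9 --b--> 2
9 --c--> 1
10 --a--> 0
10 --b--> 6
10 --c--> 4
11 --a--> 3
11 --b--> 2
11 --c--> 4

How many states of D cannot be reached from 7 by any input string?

4

No path from 7 leads to 5, 6, 10, 11; the other 8 states are all reachable.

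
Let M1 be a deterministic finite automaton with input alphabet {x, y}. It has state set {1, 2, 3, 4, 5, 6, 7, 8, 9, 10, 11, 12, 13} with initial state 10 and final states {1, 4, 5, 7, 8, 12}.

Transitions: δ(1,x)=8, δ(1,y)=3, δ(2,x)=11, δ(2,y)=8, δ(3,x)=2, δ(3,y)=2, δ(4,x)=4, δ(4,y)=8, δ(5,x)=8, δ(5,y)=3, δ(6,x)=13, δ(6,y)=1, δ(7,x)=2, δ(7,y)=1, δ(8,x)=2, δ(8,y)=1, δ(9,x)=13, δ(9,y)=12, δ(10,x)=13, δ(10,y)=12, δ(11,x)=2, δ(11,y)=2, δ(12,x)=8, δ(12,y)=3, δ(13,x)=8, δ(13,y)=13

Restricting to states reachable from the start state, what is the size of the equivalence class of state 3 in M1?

First remove the unreachable states {4,5,6,7,9}; 8 states remain.
P0 = {1,8,12} | {2,3,10,11,13}.
On input x, block {1,8,12} splits into {1,12} and {8}.
Split {2,3,10,11,13} by δ(·,x) → {2,3,10,11} and {13}.
On input x, block {2,3,10,11} splits into {2,3,11} and {10}.
Split {2,3,11} by δ(·,y) → {3,11} and {2}.
No further refinement is possible. Final partition (6 blocks): {1,12} | {3,11} | {8} | {13} | {10} | {2}.
State 3 belongs to the block {3,11}, which has 2 states.

2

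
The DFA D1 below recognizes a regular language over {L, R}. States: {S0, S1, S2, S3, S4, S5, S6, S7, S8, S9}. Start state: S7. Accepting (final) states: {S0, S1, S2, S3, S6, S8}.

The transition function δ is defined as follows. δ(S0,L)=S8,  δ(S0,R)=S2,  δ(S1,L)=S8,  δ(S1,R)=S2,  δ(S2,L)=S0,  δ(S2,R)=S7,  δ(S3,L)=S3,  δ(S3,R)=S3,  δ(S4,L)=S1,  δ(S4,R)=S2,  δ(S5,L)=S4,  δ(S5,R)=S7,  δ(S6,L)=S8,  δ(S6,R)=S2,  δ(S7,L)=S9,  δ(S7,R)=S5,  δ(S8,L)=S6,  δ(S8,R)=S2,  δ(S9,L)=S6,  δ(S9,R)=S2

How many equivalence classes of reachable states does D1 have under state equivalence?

4

States {S3} cannot be reached from the start state, so discard them.
Initial partition by acceptance: {S0,S1,S2,S6,S8} | {S4,S5,S7,S9}.
On input R, block {S0,S1,S2,S6,S8} splits into {S0,S1,S6,S8} and {S2}.
On input L, block {S4,S5,S7,S9} splits into {S4,S9} and {S5,S7}.
No further refinement is possible. Final partition (4 blocks): {S0,S1,S6,S8} | {S4,S9} | {S2} | {S5,S7}.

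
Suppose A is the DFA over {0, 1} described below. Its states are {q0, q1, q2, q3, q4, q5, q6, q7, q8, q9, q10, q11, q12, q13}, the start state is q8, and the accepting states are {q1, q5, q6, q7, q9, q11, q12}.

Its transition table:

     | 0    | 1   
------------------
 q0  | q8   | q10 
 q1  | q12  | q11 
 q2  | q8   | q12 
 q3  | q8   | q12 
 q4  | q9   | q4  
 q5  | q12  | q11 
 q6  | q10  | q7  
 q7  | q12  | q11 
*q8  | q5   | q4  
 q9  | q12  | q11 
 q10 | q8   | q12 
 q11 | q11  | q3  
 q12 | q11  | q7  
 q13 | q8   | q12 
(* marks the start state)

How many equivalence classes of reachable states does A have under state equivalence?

First remove the unreachable states {q0,q1,q2,q6,q10,q13}; 8 states remain.
Start with accepting vs non-accepting: {q5,q7,q9,q11,q12} | {q3,q4,q8}.
Refine {q5,q7,q9,q11,q12} on symbol 1: members go to different blocks, giving {q5,q7,q9,q12} and {q11}.
Refine {q5,q7,q9,q12} on symbol 0: members go to different blocks, giving {q5,q7,q9} and {q12}.
On input 0, block {q3,q4,q8} splits into {q4,q8} and {q3}.
No further refinement is possible. Final partition (5 blocks): {q5,q7,q9} | {q4,q8} | {q11} | {q12} | {q3}.

5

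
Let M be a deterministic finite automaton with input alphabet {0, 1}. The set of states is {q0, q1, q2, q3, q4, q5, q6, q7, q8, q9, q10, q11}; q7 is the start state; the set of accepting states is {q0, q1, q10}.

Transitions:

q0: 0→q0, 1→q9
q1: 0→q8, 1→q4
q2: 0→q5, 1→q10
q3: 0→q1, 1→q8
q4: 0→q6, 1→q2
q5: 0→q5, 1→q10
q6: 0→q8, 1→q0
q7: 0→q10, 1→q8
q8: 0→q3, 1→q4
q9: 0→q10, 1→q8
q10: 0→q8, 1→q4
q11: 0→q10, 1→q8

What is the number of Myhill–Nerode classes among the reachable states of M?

First remove the unreachable states {q11}; 11 states remain.
Start with accepting vs non-accepting: {q0,q1,q10} | {q2,q3,q4,q5,q6,q7,q8,q9}.
On input 0, block {q0,q1,q10} splits into {q1,q10} and {q0}.
On input 0, block {q2,q3,q4,q5,q6,q7,q8,q9} splits into {q2,q4,q5,q6,q8} and {q3,q7,q9}.
On input 0, block {q2,q4,q5,q6,q8} splits into {q2,q4,q5,q6} and {q8}.
Split {q2,q4,q5,q6} by δ(·,0) → {q2,q4,q5} and {q6}.
Split {q2,q4,q5} by δ(·,0) → {q2,q5} and {q4}.
Stable partition: {q1,q10} | {q2,q5} | {q0} | {q3,q7,q9} | {q8} | {q6} | {q4} — 7 equivalence classes.

7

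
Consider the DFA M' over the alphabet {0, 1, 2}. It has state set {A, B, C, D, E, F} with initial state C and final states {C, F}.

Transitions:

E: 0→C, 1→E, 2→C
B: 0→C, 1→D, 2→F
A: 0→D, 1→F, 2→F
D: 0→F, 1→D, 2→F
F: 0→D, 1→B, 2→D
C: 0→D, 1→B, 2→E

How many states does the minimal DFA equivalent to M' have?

2

Reachable states from the start: {B,C,D,E,F}. Unreachable: {A} — drop them.
Initial partition by acceptance: {C,F} | {B,D,E}.
No further refinement is possible. Final partition (2 blocks): {C,F} | {B,D,E}.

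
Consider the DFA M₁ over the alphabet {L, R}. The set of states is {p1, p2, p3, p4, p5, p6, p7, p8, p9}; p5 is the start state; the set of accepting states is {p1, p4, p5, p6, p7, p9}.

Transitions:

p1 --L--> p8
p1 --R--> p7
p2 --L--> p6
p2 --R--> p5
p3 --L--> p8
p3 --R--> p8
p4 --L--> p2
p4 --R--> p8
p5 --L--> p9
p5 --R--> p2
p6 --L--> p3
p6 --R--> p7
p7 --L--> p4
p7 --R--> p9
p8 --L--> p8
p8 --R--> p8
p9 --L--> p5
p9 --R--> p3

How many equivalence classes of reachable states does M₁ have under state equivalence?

States {p1} cannot be reached from the start state, so discard them.
Start with accepting vs non-accepting: {p4,p5,p6,p7,p9} | {p2,p3,p8}.
Split {p4,p5,p6,p7,p9} by δ(·,L) → {p5,p7,p9} and {p4,p6}.
On input L, block {p5,p7,p9} splits into {p5,p9} and {p7}.
Split {p2,p3,p8} by δ(·,L) → {p3,p8} and {p2}.
Refine {p5,p9} on symbol R: members go to different blocks, giving {p5} and {p9}.
On input L, block {p4,p6} splits into {p4} and {p6}.
No further refinement is possible. Final partition (7 blocks): {p5} | {p3,p8} | {p4} | {p7} | {p2} | {p9} | {p6}.

7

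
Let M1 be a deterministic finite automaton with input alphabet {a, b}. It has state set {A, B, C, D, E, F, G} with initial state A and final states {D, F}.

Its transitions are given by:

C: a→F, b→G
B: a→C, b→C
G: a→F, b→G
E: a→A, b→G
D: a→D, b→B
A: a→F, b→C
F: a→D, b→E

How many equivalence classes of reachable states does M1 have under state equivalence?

P0 = {D,F} | {A,B,C,E,G}.
Split {A,B,C,E,G} by δ(·,a) → {A,C,G} and {B,E}.
The partition is now stable with 3 blocks: {D,F} | {A,C,G} | {B,E}.

3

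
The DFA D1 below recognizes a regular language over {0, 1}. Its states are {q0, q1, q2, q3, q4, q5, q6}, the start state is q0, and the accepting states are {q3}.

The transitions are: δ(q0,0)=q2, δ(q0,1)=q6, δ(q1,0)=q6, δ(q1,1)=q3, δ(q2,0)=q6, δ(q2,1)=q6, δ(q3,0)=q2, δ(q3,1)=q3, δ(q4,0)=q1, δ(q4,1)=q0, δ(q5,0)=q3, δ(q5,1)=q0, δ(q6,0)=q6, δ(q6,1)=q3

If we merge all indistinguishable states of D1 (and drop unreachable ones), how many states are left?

4

Reachable states from the start: {q0,q2,q3,q6}. Unreachable: {q1,q4,q5} — drop them.
Initial partition by acceptance: {q3} | {q0,q2,q6}.
Split {q0,q2,q6} by δ(·,1) → {q0,q2} and {q6}.
On input 0, block {q0,q2} splits into {q0} and {q2}.
No further refinement is possible. Final partition (4 blocks): {q3} | {q0} | {q6} | {q2}.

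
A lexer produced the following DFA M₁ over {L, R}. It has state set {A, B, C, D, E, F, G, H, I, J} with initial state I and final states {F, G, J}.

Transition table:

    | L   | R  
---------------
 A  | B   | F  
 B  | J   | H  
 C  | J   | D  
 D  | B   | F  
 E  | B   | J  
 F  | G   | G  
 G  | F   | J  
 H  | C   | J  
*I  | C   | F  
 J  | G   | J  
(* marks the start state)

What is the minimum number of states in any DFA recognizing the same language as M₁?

3

States {A,E} cannot be reached from the start state, so discard them.
P0 = {F,G,J} | {B,C,D,H,I}.
Split {B,C,D,H,I} by δ(·,L) → {D,H,I} and {B,C}.
No further refinement is possible. Final partition (3 blocks): {F,G,J} | {D,H,I} | {B,C}.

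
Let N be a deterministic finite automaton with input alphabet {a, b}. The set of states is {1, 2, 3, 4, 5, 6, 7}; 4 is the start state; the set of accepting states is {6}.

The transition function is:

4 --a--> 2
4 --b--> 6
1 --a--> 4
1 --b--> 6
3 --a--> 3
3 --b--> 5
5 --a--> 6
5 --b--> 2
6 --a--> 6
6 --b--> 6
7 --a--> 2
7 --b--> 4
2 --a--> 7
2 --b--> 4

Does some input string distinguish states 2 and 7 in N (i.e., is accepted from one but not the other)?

Reachable states from the start: {2,4,6,7}. Unreachable: {1,3,5} — drop them.
Start with accepting vs non-accepting: {6} | {2,4,7}.
Refine {2,4,7} on symbol b: members go to different blocks, giving {2,7} and {4}.
Stable partition: {6} | {2,7} | {4} — 3 equivalence classes.
2 and 7 lie in the same block of the stable partition, so they are equivalent — no string distinguishes them.

No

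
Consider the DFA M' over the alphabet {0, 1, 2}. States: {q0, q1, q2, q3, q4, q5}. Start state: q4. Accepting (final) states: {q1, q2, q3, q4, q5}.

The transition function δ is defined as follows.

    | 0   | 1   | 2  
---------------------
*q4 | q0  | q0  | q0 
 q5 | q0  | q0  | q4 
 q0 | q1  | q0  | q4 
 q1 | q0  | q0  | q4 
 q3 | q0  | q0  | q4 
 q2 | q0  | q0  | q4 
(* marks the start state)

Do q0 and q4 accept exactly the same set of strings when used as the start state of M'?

States {q2,q3,q5} cannot be reached from the start state, so discard them.
Initial partition by acceptance: {q1,q4} | {q0}.
On input 2, block {q1,q4} splits into {q1} and {q4}.
No further refinement is possible. Final partition (3 blocks): {q1} | {q0} | {q4}.
q0 and q4 end up in different blocks, so they are distinguishable. For instance, the string 'ε' is accepted from only q4.

No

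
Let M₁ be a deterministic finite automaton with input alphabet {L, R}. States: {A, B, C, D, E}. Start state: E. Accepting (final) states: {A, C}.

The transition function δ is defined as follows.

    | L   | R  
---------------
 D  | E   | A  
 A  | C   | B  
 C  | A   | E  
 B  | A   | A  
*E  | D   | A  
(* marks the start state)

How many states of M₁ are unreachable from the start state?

0

Exploring from E, all states are eventually visited, so none are unreachable.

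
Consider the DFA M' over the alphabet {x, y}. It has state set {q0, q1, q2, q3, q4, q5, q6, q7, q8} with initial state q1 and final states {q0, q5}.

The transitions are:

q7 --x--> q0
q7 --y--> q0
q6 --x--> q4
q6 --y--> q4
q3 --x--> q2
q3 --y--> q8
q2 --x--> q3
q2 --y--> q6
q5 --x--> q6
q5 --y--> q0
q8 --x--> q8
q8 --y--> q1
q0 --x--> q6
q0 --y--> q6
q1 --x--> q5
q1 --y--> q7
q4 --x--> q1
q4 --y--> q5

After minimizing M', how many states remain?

6

Reachable states from the start: {q0,q1,q4,q5,q6,q7}. Unreachable: {q2,q3,q8} — drop them.
Start with accepting vs non-accepting: {q0,q5} | {q1,q4,q6,q7}.
On input y, block {q0,q5} splits into {q0} and {q5}.
On input x, block {q1,q4,q6,q7} splits into {q4,q6} and {q1} and {q7}.
Refine {q4,q6} on symbol x: members go to different blocks, giving {q4} and {q6}.
The partition is now stable with 6 blocks: {q0} | {q4} | {q5} | {q1} | {q7} | {q6}.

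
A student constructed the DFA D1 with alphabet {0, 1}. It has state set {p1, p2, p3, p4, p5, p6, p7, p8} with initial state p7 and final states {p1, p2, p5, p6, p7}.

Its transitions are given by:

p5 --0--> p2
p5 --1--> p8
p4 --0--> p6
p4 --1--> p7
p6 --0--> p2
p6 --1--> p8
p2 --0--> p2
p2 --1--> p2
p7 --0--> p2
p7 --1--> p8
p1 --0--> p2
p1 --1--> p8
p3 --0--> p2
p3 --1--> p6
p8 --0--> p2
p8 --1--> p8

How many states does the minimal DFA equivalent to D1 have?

3

First remove the unreachable states {p1,p3,p4,p5,p6}; 3 states remain.
Start with accepting vs non-accepting: {p2,p7} | {p8}.
Split {p2,p7} by δ(·,1) → {p2} and {p7}.
No further refinement is possible. Final partition (3 blocks): {p2} | {p8} | {p7}.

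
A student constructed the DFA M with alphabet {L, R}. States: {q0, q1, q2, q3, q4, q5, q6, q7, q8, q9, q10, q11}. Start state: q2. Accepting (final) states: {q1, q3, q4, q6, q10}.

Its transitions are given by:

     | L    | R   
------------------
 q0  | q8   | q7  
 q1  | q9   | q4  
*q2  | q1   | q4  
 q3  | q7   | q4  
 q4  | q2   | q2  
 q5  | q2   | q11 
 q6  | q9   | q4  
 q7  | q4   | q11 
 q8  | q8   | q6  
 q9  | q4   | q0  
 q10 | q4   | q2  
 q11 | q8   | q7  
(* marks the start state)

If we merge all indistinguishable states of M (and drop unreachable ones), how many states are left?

Reachable states from the start: {q0,q1,q2,q4,q6,q7,q8,q9,q11}. Unreachable: {q3,q5,q10} — drop them.
Start with accepting vs non-accepting: {q1,q4,q6} | {q0,q2,q7,q8,q9,q11}.
Split {q1,q4,q6} by δ(·,R) → {q1,q6} and {q4}.
On input L, block {q0,q2,q7,q8,q9,q11} splits into {q0,q8,q11} and {q7,q9} and {q2}.
Refine {q0,q8,q11} on symbol R: members go to different blocks, giving {q0,q11} and {q8}.
The partition is now stable with 6 blocks: {q1,q6} | {q0,q11} | {q4} | {q7,q9} | {q2} | {q8}.

6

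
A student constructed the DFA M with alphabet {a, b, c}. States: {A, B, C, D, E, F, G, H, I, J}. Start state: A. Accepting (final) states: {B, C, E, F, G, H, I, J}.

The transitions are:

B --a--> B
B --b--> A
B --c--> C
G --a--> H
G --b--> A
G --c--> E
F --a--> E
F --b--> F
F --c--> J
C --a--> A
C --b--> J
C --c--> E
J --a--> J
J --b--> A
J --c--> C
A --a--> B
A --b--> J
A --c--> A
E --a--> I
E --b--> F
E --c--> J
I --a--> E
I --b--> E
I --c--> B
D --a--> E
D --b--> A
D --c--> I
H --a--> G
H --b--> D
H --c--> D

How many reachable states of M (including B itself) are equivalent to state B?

2

First remove the unreachable states {D,G,H}; 7 states remain.
P0 = {B,C,E,F,I,J} | {A}.
Refine {B,C,E,F,I,J} on symbol a: members go to different blocks, giving {B,E,F,I,J} and {C}.
Split {B,E,F,I,J} by δ(·,b) → {E,F,I} and {B,J}.
Stable partition: {E,F,I} | {A} | {C} | {B,J} — 4 equivalence classes.
State B belongs to the block {B,J}, which has 2 states.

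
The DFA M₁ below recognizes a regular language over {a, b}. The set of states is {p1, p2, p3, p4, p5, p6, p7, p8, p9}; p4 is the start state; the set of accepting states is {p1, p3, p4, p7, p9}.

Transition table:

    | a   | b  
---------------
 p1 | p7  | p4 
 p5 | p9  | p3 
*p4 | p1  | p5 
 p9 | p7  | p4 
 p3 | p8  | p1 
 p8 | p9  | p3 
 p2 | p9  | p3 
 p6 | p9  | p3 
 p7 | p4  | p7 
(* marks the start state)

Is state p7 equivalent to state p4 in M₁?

No

States {p2,p6} cannot be reached from the start state, so discard them.
P0 = {p1,p3,p4,p7,p9} | {p5,p8}.
Refine {p1,p3,p4,p7,p9} on symbol a: members go to different blocks, giving {p1,p4,p7,p9} and {p3}.
Refine {p1,p4,p7,p9} on symbol b: members go to different blocks, giving {p1,p7,p9} and {p4}.
Split {p1,p7,p9} by δ(·,a) → {p1,p9} and {p7}.
No further refinement is possible. Final partition (5 blocks): {p1,p9} | {p5,p8} | {p3} | {p4} | {p7}.
p7 and p4 end up in different blocks, so they are distinguishable. For instance, the string 'b' is accepted from only p7.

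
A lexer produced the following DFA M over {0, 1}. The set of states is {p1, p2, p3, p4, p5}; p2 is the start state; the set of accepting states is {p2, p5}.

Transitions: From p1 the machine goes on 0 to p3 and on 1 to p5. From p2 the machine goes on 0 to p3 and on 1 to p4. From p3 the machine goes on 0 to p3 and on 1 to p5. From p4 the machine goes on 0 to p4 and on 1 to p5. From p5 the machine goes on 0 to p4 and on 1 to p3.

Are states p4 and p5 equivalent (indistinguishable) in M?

No

Reachable states from the start: {p2,p3,p4,p5}. Unreachable: {p1} — drop them.
Initial partition by acceptance: {p2,p5} | {p3,p4}.
No further refinement is possible. Final partition (2 blocks): {p2,p5} | {p3,p4}.
p4 and p5 end up in different blocks, so they are distinguishable. For instance, the string 'ε' is accepted from only p5.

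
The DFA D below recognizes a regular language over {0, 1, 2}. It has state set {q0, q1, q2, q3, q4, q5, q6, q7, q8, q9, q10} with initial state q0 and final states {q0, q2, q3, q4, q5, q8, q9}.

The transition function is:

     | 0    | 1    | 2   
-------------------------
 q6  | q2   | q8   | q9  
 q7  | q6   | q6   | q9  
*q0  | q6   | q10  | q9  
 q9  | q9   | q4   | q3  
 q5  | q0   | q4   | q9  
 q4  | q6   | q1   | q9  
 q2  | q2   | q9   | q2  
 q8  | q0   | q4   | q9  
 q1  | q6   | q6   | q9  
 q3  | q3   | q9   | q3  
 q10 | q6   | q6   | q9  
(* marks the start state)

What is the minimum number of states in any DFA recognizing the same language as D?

6

Reachable states from the start: {q0,q1,q2,q3,q4,q6,q8,q9,q10}. Unreachable: {q5,q7} — drop them.
Start with accepting vs non-accepting: {q0,q2,q3,q4,q8,q9} | {q1,q6,q10}.
Split {q0,q2,q3,q4,q8,q9} by δ(·,0) → {q2,q3,q8,q9} and {q0,q4}.
On input 0, block {q2,q3,q8,q9} splits into {q2,q3,q9} and {q8}.
On input 1, block {q2,q3,q9} splits into {q2,q3} and {q9}.
Refine {q1,q6,q10} on symbol 0: members go to different blocks, giving {q1,q10} and {q6}.
Stable partition: {q2,q3} | {q1,q10} | {q0,q4} | {q8} | {q9} | {q6} — 6 equivalence classes.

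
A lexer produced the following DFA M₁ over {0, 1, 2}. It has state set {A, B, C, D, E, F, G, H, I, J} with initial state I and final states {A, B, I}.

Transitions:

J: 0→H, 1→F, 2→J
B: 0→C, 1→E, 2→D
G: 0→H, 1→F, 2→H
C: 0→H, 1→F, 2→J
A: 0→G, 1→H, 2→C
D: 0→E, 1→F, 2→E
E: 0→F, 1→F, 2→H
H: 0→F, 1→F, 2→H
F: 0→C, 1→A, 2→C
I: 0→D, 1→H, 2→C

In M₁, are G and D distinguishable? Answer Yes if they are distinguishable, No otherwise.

States {B} cannot be reached from the start state, so discard them.
Initial partition by acceptance: {A,I} | {C,D,E,F,G,H,J}.
On input 1, block {C,D,E,F,G,H,J} splits into {C,D,E,G,H,J} and {F}.
Refine {C,D,E,G,H,J} on symbol 0: members go to different blocks, giving {C,D,G,J} and {E,H}.
On input 2, block {C,D,G,J} splits into {C,J} and {D,G}.
The partition is now stable with 5 blocks: {A,I} | {C,J} | {F} | {E,H} | {D,G}.
G and D lie in the same block of the stable partition, so they are equivalent — no string distinguishes them.

No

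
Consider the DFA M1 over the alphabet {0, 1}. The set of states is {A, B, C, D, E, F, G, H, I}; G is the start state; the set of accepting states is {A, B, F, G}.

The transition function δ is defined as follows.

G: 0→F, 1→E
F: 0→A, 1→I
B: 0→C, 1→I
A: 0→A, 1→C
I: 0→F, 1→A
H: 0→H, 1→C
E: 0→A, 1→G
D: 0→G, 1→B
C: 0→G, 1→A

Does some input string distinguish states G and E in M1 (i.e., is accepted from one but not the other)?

States {B,D,H} cannot be reached from the start state, so discard them.
P0 = {A,F,G} | {C,E,I}.
The partition is now stable with 2 blocks: {A,F,G} | {C,E,I}.
G and E end up in different blocks, so they are distinguishable. For instance, the string 'ε' is accepted from only G.

Yes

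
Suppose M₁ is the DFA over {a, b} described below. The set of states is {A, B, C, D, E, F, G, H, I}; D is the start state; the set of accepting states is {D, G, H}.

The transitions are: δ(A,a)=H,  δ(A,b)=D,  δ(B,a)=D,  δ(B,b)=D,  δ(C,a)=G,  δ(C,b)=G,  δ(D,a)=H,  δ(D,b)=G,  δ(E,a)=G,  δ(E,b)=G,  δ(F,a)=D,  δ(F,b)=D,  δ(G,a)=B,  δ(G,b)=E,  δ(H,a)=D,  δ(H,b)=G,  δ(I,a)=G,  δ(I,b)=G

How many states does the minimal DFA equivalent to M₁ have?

States {A,C,F,I} cannot be reached from the start state, so discard them.
Start with accepting vs non-accepting: {D,G,H} | {B,E}.
On input a, block {D,G,H} splits into {D,H} and {G}.
On input a, block {B,E} splits into {B} and {E}.
The partition is now stable with 4 blocks: {D,H} | {B} | {G} | {E}.

4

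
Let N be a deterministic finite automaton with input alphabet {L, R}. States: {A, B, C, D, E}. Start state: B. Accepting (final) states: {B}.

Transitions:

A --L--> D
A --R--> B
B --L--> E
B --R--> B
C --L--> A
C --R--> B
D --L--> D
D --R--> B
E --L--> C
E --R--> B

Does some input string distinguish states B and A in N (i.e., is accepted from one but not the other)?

Yes

Every state is reachable, so we keep all 5.
Initial partition by acceptance: {B} | {A,C,D,E}.
The partition is now stable with 2 blocks: {B} | {A,C,D,E}.
B and A end up in different blocks, so they are distinguishable. For instance, the string 'ε' is accepted from only B.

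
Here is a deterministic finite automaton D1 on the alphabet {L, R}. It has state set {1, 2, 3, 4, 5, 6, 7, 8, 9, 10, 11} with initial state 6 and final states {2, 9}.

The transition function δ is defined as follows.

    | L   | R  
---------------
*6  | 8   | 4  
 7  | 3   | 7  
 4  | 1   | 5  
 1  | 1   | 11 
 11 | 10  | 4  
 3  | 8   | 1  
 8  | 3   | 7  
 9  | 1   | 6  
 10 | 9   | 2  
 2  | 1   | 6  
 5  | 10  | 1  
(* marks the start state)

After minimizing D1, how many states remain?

6

Every state is reachable, so we keep all 11.
Start with accepting vs non-accepting: {2,9} | {1,3,4,5,6,7,8,10,11}.
On input L, block {1,3,4,5,6,7,8,10,11} splits into {1,3,4,5,6,7,8,11} and {10}.
Split {1,3,4,5,6,7,8,11} by δ(·,L) → {1,3,4,6,7,8} and {5,11}.
On input R, block {1,3,4,6,7,8} splits into {3,6,7,8} and {1,4}.
Split {3,6,7,8} by δ(·,R) → {3,6} and {7,8}.
No further refinement is possible. Final partition (6 blocks): {2,9} | {3,6} | {10} | {5,11} | {1,4} | {7,8}.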